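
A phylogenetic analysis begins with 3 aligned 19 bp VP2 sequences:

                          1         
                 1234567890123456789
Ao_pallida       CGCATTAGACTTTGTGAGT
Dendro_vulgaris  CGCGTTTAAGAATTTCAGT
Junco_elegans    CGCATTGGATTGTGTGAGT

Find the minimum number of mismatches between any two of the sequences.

Pairwise Hamming distances:
  Ao_pallida vs Dendro_vulgaris: 8
  Ao_pallida vs Junco_elegans: 3
  Dendro_vulgaris vs Junco_elegans: 8
The smallest is 3, between Ao_pallida and Junco_elegans.

3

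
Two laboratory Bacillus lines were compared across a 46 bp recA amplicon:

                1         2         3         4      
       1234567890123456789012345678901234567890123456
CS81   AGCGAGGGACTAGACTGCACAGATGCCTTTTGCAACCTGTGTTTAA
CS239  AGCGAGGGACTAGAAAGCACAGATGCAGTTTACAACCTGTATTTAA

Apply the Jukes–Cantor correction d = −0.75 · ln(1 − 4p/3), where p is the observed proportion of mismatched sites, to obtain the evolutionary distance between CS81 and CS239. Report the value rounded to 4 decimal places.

0.1433

Differing sites — 15:C/A; 16:T/A; 27:C/A; 28:T/G; 32:G/A; 41:G/A.
p = 6/46 = 0.130435.
d = −0.75 · ln(1 − (4/3)·0.130435) = −0.75 · ln(0.826087) = −0.75 · (-0.191055) = 0.1433.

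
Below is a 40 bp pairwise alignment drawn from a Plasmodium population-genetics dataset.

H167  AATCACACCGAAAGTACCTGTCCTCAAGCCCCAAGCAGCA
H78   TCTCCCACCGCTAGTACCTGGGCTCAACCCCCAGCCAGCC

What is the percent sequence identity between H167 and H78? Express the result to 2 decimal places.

Mismatches occur at site 1 (A↔T), site 2 (A↔C), site 5 (A↔C), site 11 (A↔C), site 12 (A↔T), site 21 (T↔G), site 22 (C↔G), site 28 (G↔C), site 34 (A↔G), site 35 (G↔C), site 40 (A↔C).
29 of the 40 sites match, so the percent identity is 29/40 × 100 = 72.50%.

72.50%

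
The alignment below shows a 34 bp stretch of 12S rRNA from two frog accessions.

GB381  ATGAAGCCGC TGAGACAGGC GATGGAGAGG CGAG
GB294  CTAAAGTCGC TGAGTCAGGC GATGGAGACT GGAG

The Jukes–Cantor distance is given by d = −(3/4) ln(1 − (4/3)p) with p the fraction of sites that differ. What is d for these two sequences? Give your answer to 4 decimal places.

0.2407

The sequences differ at positions 1 (A/C), 3 (G/A), 7 (C/T), 15 (A/T), 29 (G/C), 30 (G/T), 31 (C/G).
p = 7/34 = 0.205882.
d = −0.75 · ln(1 − (4/3)·0.205882) = −0.75 · ln(0.725491) = −0.75 · (-0.320907) = 0.2407.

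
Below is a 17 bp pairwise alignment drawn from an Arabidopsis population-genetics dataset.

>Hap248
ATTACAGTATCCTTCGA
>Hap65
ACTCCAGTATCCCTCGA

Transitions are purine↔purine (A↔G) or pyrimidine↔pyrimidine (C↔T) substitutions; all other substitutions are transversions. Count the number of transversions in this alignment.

1

Mismatches occur at site 2 (T/C, transition), site 4 (A/C, transversion), site 13 (T/C, transition).
Of the 3 differences, 2 transitions and 1 transversion, so the answer is 1.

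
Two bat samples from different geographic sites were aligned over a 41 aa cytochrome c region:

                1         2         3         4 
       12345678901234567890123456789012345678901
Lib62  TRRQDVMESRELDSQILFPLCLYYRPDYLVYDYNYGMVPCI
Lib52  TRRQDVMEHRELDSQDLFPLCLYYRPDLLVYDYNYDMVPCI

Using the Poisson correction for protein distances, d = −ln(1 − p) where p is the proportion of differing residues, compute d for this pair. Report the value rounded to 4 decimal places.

0.1027

Differing sites — 9:S/H; 16:I/D; 28:Y/L; 36:G/D.
p = 4/41 = 0.097561.
d = −ln(1 − 0.097561) = −ln(0.902439) = 0.1027.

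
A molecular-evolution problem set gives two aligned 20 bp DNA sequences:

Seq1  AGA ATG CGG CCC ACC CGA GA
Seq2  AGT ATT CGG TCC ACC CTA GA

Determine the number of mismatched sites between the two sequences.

Differing sites — 3:A/T; 6:G/T; 10:C/T; 17:G/T.
That gives 4 mismatches out of 20 aligned sites, so the Hamming distance is 4.

4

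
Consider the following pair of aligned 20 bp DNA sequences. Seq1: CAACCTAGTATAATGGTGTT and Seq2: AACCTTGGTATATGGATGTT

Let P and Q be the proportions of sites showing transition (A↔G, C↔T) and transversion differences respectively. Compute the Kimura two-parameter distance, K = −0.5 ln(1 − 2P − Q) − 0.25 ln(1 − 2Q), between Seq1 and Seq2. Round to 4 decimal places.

0.4743

Differing sites — 1:C/A (Tv); 3:A/C (Tv); 5:C/T (Ti); 7:A/G (Ti); 13:A/T (Tv); 14:T/G (Tv); 16:G/A (Ti).
Of the 7 differences, 3 transitions and 4 transversions over 20 sites: P = 3/20 = 0.150000, Q = 4/20 = 0.200000.
d = −0.5·ln(0.500000) − 0.25·ln(0.600000) = −0.5·(-0.693147) − 0.25·(-0.510826) = 0.4743.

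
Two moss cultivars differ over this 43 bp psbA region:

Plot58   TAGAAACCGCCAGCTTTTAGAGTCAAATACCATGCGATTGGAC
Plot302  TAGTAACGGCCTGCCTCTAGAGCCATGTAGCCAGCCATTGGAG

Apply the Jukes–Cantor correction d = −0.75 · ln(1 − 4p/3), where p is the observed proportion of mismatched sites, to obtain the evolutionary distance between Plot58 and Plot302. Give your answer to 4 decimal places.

0.3870

Mismatches occur at site 4 (A/T), site 8 (C/G), site 12 (A/T), site 15 (T/C), site 17 (T/C), site 23 (T/C), site 26 (A/T), site 27 (A/G), site 30 (C/G), site 32 (A/C), site 33 (T/A), site 36 (G/C), site 43 (C/G).
p = 13/43 = 0.302326.
d = −0.75 · ln(1 − (4/3)·0.302326) = −0.75 · ln(0.596899) = −0.75 · (-0.516007) = 0.3870.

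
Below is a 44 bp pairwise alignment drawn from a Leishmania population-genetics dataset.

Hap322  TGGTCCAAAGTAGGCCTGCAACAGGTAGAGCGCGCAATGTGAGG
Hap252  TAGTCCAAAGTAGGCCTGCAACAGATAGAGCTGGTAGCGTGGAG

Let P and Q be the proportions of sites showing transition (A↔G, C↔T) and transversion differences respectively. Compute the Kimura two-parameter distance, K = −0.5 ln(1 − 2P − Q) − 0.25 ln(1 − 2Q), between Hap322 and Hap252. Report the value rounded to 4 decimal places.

The sequences differ at positions 2 (G/A, transition), 25 (G/A, transition), 32 (G/T, transversion), 33 (C/G, transversion), 35 (C/T, transition), 37 (A/G, transition), 38 (T/C, transition), 42 (A/G, transition), 43 (G/A, transition).
Of the 9 differences, 7 transitions and 2 transversions over 44 sites: P = 7/44 = 0.159091, Q = 2/44 = 0.045455.
d = −0.5·ln(0.636363) − 0.25·ln(0.909090) = −0.5·(-0.451986) − 0.25·(-0.095311) = 0.2498.

0.2498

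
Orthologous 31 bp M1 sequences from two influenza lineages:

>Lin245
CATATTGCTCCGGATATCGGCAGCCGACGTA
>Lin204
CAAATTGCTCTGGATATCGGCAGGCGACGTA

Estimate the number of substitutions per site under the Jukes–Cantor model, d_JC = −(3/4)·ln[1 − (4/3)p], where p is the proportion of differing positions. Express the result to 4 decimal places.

Mismatches occur at site 3 (T↔A), site 11 (C↔T), site 24 (C↔G).
p = 3/31 = 0.096774.
d = −0.75 · ln(1 − (4/3)·0.096774) = −0.75 · ln(0.870968) = −0.75 · (-0.138150) = 0.1036.

0.1036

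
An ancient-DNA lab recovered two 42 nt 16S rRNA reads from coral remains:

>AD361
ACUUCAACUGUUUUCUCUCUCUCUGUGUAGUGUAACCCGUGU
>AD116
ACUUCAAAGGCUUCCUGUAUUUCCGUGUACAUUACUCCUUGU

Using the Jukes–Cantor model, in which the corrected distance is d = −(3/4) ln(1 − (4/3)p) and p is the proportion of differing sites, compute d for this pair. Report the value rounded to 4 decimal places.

Mismatches occur at site 8 (C↔A), site 9 (U↔G), site 11 (U↔C), site 14 (U↔C), site 17 (C↔G), site 19 (C↔A), site 21 (C↔U), site 24 (U↔C), site 30 (G↔C), site 31 (U↔A), site 32 (G↔U), site 35 (A↔C), site 36 (C↔U), site 39 (G↔U).
p = 14/42 = 0.333333.
d = −0.75 · ln(1 − (4/3)·0.333333) = −0.75 · ln(0.555556) = −0.75 · (-0.587786) = 0.4408.

0.4408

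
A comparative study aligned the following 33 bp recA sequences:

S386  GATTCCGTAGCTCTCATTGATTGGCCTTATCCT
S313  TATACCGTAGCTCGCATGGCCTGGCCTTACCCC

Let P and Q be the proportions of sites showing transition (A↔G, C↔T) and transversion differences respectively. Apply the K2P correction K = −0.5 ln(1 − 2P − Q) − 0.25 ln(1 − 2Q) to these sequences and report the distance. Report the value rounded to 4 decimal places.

0.2930

Differing sites — 1:G/T (Tv); 4:T/A (Tv); 14:T/G (Tv); 18:T/G (Tv); 20:A/C (Tv); 21:T/C (Ti); 30:T/C (Ti); 33:T/C (Ti).
Of the 8 differences, 3 transitions and 5 transversions over 33 sites: P = 3/33 = 0.090909, Q = 5/33 = 0.151515.
d = −0.5·ln(0.666667) − 0.25·ln(0.696970) = −0.5·(-0.405465) − 0.25·(-0.361013) = 0.2930.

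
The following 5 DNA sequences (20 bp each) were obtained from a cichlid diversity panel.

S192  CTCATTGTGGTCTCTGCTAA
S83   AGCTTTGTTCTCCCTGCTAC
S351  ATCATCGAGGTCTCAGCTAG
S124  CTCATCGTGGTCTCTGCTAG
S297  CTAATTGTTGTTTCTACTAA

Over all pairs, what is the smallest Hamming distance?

2

Pairwise Hamming distances:
  S192 vs S83: 7
  S192 vs S351: 5
  S192 vs S124: 2
  S192 vs S297: 4
  S83 vs S351: 9
  S83 vs S124: 8
  S83 vs S297: 9
  S351 vs S124: 3
  S351 vs S297: 9
  S124 vs S297: 6
The smallest is 2, between S192 and S124.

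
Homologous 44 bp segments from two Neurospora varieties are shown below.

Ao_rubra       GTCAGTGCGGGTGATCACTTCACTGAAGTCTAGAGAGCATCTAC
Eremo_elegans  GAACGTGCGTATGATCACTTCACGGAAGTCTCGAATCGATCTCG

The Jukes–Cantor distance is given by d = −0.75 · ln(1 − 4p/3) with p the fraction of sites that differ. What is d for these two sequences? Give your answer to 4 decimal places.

Differing sites — 2:T/A; 3:C/A; 4:A/C; 10:G/T; 11:G/A; 24:T/G; 32:A/C; 35:G/A; 36:A/T; 37:G/C; 38:C/G; 43:A/C; 44:C/G.
p = 13/44 = 0.295455.
d = −0.75 · ln(1 − (4/3)·0.295455) = −0.75 · ln(0.606060) = −0.75 · (-0.500776) = 0.3756.

0.3756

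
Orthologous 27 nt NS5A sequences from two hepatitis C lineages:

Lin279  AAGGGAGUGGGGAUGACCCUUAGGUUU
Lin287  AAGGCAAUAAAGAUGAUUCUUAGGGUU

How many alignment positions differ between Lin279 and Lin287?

8

The sequences differ at positions 5 (G/C), 7 (G/A), 9 (G/A), 10 (G/A), 11 (G/A), 17 (C/U), 18 (C/U), 25 (U/G).
That gives 8 mismatches out of 27 aligned sites, so the Hamming distance is 8.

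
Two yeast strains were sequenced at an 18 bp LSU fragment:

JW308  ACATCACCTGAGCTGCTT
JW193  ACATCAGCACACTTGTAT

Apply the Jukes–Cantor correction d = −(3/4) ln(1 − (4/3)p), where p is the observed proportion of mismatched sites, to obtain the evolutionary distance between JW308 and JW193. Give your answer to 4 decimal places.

0.5482

Differing sites — 7:C/G; 9:T/A; 10:G/C; 12:G/C; 13:C/T; 16:C/T; 17:T/A.
p = 7/18 = 0.388889.
d = −0.75 · ln(1 − (4/3)·0.388889) = −0.75 · ln(0.481481) = −0.75 · (-0.730889) = 0.5482.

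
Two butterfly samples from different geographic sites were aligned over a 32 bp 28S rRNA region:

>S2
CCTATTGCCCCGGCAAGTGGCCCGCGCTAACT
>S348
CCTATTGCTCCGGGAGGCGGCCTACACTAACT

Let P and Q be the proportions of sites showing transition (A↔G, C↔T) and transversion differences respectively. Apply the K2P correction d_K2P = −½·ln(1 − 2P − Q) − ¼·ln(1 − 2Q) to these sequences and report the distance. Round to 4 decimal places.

Differing sites — 9:C/T (Ti); 14:C/G (Tv); 16:A/G (Ti); 18:T/C (Ti); 23:C/T (Ti); 24:G/A (Ti); 26:G/A (Ti).
Of the 7 differences, 6 transitions and 1 transversion over 32 sites: P = 6/32 = 0.187500, Q = 1/32 = 0.031250.
d = −0.5·ln(0.593750) − 0.25·ln(0.937500) = −0.5·(-0.521297) − 0.25·(-0.064539) = 0.2768.

0.2768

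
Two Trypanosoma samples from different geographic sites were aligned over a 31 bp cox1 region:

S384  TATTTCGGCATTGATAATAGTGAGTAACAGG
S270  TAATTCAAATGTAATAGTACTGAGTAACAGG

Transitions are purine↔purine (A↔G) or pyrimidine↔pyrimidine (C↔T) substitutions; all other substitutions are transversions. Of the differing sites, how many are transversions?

Differing sites — 3:T/A (Tv); 7:G/A (Ti); 8:G/A (Ti); 9:C/A (Tv); 10:A/T (Tv); 11:T/G (Tv); 13:G/A (Ti); 17:A/G (Ti); 20:G/C (Tv).
Of the 9 differences, 4 transitions and 5 transversions, so the answer is 5.

5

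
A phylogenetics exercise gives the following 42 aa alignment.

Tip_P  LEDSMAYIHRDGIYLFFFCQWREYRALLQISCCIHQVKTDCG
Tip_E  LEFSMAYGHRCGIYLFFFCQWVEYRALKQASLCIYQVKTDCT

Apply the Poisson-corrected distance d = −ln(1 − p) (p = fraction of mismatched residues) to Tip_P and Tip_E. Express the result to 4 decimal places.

0.2412

Mismatches occur at site 3 (D→F), site 8 (I→G), site 11 (D→C), site 22 (R→V), site 28 (L→K), site 30 (I→A), site 32 (C→L), site 35 (H→Y), site 42 (G→T).
p = 9/42 = 0.214286.
d = −ln(1 − 0.214286) = −ln(0.785714) = 0.2412.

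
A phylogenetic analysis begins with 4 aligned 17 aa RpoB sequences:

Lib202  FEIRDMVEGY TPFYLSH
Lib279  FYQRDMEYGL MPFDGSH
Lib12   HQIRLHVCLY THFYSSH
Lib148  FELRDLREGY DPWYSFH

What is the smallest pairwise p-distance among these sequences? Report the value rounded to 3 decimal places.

Pairwise Hamming distances:
  Lib202 vs Lib279: 8
  Lib202 vs Lib12: 8
  Lib202 vs Lib148: 7
  Lib279 vs Lib12: 13
  Lib279 vs Lib148: 11
  Lib12 vs Lib148: 12
The smallest is 7 mismatches, between Lib202 and Lib148; p = 7/17 = 0.412.

0.412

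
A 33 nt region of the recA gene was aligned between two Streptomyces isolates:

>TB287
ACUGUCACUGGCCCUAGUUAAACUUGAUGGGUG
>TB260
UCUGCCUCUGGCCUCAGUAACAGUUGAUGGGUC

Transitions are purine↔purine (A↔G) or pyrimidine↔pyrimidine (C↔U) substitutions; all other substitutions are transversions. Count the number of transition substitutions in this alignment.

3

Differing sites — 1:A/U (Tv); 5:U/C (Ti); 7:A/U (Tv); 14:C/U (Ti); 15:U/C (Ti); 19:U/A (Tv); 21:A/C (Tv); 23:C/G (Tv); 33:G/C (Tv).
Of the 9 differences, 3 transitions and 6 transversions, so the answer is 3.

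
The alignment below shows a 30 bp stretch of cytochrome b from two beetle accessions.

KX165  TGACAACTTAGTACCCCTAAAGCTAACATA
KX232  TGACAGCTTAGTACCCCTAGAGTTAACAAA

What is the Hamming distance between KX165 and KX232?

4

Differing sites — 6:A/G; 20:A/G; 23:C/T; 29:T/A.
That gives 4 mismatches out of 30 aligned sites, so the Hamming distance is 4.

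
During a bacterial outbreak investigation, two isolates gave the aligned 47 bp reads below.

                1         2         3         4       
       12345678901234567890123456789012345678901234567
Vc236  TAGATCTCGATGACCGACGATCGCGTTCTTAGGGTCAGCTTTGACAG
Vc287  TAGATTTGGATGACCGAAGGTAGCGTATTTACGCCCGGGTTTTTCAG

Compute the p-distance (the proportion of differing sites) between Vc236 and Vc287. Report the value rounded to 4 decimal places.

0.2979

Mismatches occur at site 6 (C→T), site 8 (C→G), site 18 (C→A), site 20 (A→G), site 22 (C→A), site 27 (T→A), site 28 (C→T), site 32 (G→C), site 34 (G→C), site 35 (T→C), site 37 (A→G), site 39 (C→G), site 43 (G→T), site 44 (A→T).
There are 14 differences over 47 sites, so p = 14/47 = 0.2979.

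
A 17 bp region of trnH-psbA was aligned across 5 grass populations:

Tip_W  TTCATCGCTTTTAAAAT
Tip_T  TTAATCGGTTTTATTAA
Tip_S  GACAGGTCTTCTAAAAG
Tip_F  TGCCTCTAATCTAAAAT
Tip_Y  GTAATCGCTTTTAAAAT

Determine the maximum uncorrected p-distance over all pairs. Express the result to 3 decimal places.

0.647

Pairwise Hamming distances:
  Tip_W vs Tip_T: 5
  Tip_W vs Tip_S: 7
  Tip_W vs Tip_F: 6
  Tip_W vs Tip_Y: 2
  Tip_T vs Tip_S: 11
  Tip_T vs Tip_F: 10
  Tip_T vs Tip_Y: 5
  Tip_S vs Tip_F: 8
  Tip_S vs Tip_Y: 7
  Tip_F vs Tip_Y: 8
The largest is 11 mismatches, between Tip_T and Tip_S; p = 11/17 = 0.647.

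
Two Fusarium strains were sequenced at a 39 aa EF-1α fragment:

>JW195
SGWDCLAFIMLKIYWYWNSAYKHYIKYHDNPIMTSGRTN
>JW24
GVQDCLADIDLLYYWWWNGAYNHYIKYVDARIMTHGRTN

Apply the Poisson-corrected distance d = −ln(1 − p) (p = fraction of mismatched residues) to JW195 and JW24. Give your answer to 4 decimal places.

Mismatches occur at site 1 (S/G), site 2 (G/V), site 3 (W/Q), site 8 (F/D), site 10 (M/D), site 12 (K/L), site 13 (I/Y), site 16 (Y/W), site 19 (S/G), site 22 (K/N), site 28 (H/V), site 30 (N/A), site 31 (P/R), site 35 (S/H).
p = 14/39 = 0.358974.
d = −ln(1 − 0.358974) = −ln(0.641026) = 0.4447.

0.4447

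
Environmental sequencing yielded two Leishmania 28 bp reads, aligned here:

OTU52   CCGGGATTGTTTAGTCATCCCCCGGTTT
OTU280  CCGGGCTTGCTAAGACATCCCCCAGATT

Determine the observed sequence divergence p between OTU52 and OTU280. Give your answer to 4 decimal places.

The sequences differ at positions 6 (A/C), 10 (T/C), 12 (T/A), 15 (T/A), 24 (G/A), 26 (T/A).
There are 6 differences over 28 sites, so p = 6/28 = 0.2143.

0.2143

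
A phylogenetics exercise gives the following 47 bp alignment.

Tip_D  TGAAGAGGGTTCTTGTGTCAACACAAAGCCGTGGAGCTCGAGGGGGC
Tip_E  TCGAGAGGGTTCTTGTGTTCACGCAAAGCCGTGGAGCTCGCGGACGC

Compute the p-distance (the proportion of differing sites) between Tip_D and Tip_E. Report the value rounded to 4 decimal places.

The sequences differ at positions 2 (G/C), 3 (A/G), 19 (C/T), 20 (A/C), 23 (A/G), 41 (A/C), 44 (G/A), 45 (G/C).
There are 8 differences over 47 sites, so p = 8/47 = 0.1702.

0.1702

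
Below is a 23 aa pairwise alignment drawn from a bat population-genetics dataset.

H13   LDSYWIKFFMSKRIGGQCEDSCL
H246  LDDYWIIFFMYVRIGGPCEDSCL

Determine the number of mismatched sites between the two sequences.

5

Mismatches occur at site 3 (S→D), site 7 (K→I), site 11 (S→Y), site 12 (K→V), site 17 (Q→P).
That gives 5 mismatches out of 23 aligned sites, so the Hamming distance is 5.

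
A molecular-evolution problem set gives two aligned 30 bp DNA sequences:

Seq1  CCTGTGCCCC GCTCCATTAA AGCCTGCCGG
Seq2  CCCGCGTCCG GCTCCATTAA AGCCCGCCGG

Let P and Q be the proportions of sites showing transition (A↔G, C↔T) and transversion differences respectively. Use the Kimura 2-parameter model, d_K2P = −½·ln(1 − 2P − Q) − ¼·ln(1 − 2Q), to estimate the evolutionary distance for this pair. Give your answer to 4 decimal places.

0.1956

Mismatches occur at site 3 (T/C, transition), site 5 (T/C, transition), site 7 (C/T, transition), site 10 (C/G, transversion), site 25 (T/C, transition).
Of the 5 differences, 4 transitions and 1 transversion over 30 sites: P = 4/30 = 0.133333, Q = 1/30 = 0.033333.
d = −0.5·ln(0.700001) − 0.25·ln(0.933334) = −0.5·(-0.356674) − 0.25·(-0.068992) = 0.1956.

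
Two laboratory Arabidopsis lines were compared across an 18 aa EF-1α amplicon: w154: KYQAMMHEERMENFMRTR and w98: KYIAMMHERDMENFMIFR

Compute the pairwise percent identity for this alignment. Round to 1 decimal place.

Differing sites — 3:Q/I; 9:E/R; 10:R/D; 16:R/I; 17:T/F.
13 of the 18 sites match, so the percent identity is 13/18 × 100 = 72.2%.

72.2%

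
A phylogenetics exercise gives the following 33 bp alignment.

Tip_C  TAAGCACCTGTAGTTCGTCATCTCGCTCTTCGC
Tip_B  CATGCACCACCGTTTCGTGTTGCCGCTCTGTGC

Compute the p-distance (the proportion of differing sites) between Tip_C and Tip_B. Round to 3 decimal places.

Differing sites — 1:T/C; 3:A/T; 9:T/A; 10:G/C; 11:T/C; 12:A/G; 13:G/T; 19:C/G; 20:A/T; 22:C/G; 23:T/C; 30:T/G; 31:C/T.
There are 13 differences over 33 sites, so p = 13/33 = 0.394.

0.394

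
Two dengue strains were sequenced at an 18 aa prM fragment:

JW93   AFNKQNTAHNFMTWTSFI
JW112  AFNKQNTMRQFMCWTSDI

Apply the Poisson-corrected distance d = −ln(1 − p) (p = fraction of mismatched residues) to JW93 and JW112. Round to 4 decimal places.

The sequences differ at positions 8 (A/M), 9 (H/R), 10 (N/Q), 13 (T/C), 17 (F/D).
p = 5/18 = 0.277778.
d = −ln(1 − 0.277778) = −ln(0.722222) = 0.3254.

0.3254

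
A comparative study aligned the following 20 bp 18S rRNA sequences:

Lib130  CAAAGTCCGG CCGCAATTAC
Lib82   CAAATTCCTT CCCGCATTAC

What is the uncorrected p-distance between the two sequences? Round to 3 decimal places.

0.300

Mismatches occur at site 5 (G/T), site 9 (G/T), site 10 (G/T), site 13 (G/C), site 14 (C/G), site 15 (A/C).
There are 6 differences over 20 sites, so p = 6/20 = 0.300.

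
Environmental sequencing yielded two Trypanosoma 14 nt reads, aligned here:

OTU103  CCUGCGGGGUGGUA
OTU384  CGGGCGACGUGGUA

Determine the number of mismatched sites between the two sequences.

4

The sequences differ at positions 2 (C/G), 3 (U/G), 7 (G/A), 8 (G/C).
That gives 4 mismatches out of 14 aligned sites, so the Hamming distance is 4.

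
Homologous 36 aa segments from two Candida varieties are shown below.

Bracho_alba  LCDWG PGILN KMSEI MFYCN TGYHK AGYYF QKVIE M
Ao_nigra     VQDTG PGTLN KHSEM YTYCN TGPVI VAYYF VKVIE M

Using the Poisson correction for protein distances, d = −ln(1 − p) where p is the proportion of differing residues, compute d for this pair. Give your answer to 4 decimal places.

0.4925

Mismatches occur at site 1 (L/V), site 2 (C/Q), site 4 (W/T), site 8 (I/T), site 12 (M/H), site 15 (I/M), site 16 (M/Y), site 17 (F/T), site 23 (Y/P), site 24 (H/V), site 25 (K/I), site 26 (A/V), site 27 (G/A), site 31 (Q/V).
p = 14/36 = 0.388889.
d = −ln(1 − 0.388889) = −ln(0.611111) = 0.4925.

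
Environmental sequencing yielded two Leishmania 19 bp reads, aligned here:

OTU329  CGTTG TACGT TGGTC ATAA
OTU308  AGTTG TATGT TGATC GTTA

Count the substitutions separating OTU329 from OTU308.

5

Mismatches occur at site 1 (C/A), site 8 (C/T), site 13 (G/A), site 16 (A/G), site 18 (A/T).
That gives 5 mismatches out of 19 aligned sites, so the Hamming distance is 5.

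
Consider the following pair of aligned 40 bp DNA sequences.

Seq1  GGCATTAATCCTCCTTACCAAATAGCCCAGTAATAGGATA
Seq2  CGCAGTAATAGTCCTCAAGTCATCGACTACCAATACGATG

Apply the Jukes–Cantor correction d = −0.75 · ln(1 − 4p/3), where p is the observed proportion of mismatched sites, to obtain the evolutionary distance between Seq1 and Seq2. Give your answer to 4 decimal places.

The sequences differ at positions 1 (G/C), 5 (T/G), 10 (C/A), 11 (C/G), 16 (T/C), 18 (C/A), 19 (C/G), 20 (A/T), 21 (A/C), 24 (A/C), 26 (C/A), 28 (C/T), 30 (G/C), 31 (T/C), 36 (G/C), 40 (A/G).
p = 16/40 = 0.400000.
d = −0.75 · ln(1 − (4/3)·0.400000) = −0.75 · ln(0.466667) = −0.75 · (-0.762139) = 0.5716.

0.5716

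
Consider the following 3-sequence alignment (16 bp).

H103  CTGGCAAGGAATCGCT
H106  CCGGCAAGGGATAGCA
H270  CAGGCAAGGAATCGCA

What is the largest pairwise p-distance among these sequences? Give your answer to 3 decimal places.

Pairwise Hamming distances:
  H103 vs H106: 4
  H103 vs H270: 2
  H106 vs H270: 3
The largest is 4 mismatches, between H103 and H106; p = 4/16 = 0.250.

0.250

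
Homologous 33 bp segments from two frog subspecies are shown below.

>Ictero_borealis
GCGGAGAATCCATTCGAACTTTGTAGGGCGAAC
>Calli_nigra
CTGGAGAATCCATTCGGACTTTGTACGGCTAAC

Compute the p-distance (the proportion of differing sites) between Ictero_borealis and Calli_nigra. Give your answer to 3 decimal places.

Mismatches occur at site 1 (G→C), site 2 (C→T), site 17 (A→G), site 26 (G→C), site 30 (G→T).
There are 5 differences over 33 sites, so p = 5/33 = 0.152.

0.152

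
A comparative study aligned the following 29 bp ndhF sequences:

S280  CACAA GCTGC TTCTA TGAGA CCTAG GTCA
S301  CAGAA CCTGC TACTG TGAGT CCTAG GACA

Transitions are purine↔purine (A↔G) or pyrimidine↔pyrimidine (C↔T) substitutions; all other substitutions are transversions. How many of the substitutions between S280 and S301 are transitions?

The sequences differ at positions 3 (C/G, transversion), 6 (G/C, transversion), 12 (T/A, transversion), 15 (A/G, transition), 20 (A/T, transversion), 27 (T/A, transversion).
Of the 6 differences, 1 transition and 5 transversions, so the answer is 1.

1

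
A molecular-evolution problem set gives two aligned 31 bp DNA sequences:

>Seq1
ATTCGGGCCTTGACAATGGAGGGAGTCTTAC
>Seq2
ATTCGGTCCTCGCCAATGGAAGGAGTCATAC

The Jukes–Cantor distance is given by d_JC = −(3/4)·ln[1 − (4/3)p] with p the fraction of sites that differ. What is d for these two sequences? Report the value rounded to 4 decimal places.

Mismatches occur at site 7 (G/T), site 11 (T/C), site 13 (A/C), site 21 (G/A), site 28 (T/A).
p = 5/31 = 0.161290.
d = −0.75 · ln(1 − (4/3)·0.161290) = −0.75 · ln(0.784947) = −0.75 · (-0.242139) = 0.1816.

0.1816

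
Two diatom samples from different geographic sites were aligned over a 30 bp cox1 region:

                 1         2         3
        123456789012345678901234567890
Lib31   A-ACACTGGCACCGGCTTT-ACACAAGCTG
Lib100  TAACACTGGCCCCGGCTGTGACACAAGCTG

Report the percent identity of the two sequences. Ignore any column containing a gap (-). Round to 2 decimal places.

89.29%

Excluding the 2 gap columns leaves 28 comparable sites.
Differing sites — 1:A/T; 11:A/C; 18:T/G.
25 of the 28 comparable sites match, so the percent identity is 25/28 × 100 = 89.29%.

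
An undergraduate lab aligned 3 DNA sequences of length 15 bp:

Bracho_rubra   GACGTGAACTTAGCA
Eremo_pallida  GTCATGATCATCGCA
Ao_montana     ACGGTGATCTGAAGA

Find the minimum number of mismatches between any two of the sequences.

5

Pairwise Hamming distances:
  Bracho_rubra vs Eremo_pallida: 5
  Bracho_rubra vs Ao_montana: 7
  Eremo_pallida vs Ao_montana: 9
The smallest is 5, between Bracho_rubra and Eremo_pallida.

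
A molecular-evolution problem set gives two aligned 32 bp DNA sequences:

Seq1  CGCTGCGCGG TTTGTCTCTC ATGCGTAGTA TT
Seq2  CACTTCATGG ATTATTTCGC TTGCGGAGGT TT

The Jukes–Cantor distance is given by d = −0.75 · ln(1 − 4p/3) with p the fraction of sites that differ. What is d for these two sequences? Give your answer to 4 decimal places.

0.5199

The sequences differ at positions 2 (G/A), 5 (G/T), 7 (G/A), 8 (C/T), 11 (T/A), 14 (G/A), 16 (C/T), 19 (T/G), 21 (A/T), 26 (T/G), 29 (T/G), 30 (A/T).
p = 12/32 = 0.375000.
d = −0.75 · ln(1 − (4/3)·0.375000) = −0.75 · ln(0.500000) = −0.75 · (-0.693147) = 0.5199.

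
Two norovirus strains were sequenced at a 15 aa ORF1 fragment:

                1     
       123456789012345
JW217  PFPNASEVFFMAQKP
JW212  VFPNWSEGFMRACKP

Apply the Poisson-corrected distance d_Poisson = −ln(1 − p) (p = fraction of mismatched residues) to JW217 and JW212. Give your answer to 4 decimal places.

0.5108

Mismatches occur at site 1 (P→V), site 5 (A→W), site 8 (V→G), site 10 (F→M), site 11 (M→R), site 13 (Q→C).
p = 6/15 = 0.400000.
d = −ln(1 − 0.400000) = −ln(0.600000) = 0.5108.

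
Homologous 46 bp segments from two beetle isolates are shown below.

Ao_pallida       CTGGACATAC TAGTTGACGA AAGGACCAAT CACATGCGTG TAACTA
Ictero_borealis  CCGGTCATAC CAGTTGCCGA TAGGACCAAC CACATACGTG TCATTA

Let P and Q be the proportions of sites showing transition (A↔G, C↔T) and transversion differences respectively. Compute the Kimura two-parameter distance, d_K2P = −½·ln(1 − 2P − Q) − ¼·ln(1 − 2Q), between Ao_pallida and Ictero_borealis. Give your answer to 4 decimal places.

Differing sites — 2:T/C (Ti); 5:A/T (Tv); 11:T/C (Ti); 17:A/C (Tv); 21:A/T (Tv); 30:T/C (Ti); 36:G/A (Ti); 42:A/C (Tv); 44:C/T (Ti).
Of the 9 differences, 5 transitions and 4 transversions over 46 sites: P = 5/46 = 0.108696, Q = 4/46 = 0.086957.
d = −0.5·ln(0.695651) − 0.25·ln(0.826086) = −0.5·(-0.362907) − 0.25·(-0.191056) = 0.2292.

0.2292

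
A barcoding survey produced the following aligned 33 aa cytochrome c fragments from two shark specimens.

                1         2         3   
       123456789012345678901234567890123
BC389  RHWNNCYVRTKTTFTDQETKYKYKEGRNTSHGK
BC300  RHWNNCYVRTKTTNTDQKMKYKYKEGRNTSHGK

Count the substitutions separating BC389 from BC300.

3

The sequences differ at positions 14 (F/N), 18 (E/K), 19 (T/M).
That gives 3 mismatches out of 33 aligned sites, so the Hamming distance is 3.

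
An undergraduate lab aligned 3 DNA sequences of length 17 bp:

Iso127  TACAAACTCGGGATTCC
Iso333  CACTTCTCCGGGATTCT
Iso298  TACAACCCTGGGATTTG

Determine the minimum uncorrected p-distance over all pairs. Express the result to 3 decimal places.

0.294

Pairwise Hamming distances:
  Iso127 vs Iso333: 7
  Iso127 vs Iso298: 5
  Iso333 vs Iso298: 7
The smallest is 5 mismatches, between Iso127 and Iso298; p = 5/17 = 0.294.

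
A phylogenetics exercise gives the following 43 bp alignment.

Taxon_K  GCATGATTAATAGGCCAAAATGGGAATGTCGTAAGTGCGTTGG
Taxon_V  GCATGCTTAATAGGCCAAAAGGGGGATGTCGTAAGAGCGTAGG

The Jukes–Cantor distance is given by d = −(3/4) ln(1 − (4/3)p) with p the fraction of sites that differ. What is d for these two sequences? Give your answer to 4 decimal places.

Mismatches occur at site 6 (A→C), site 21 (T→G), site 25 (A→G), site 36 (T→A), site 41 (T→A).
p = 5/43 = 0.116279.
d = −0.75 · ln(1 − (4/3)·0.116279) = −0.75 · ln(0.844961) = −0.75 · (-0.168465) = 0.1263.

0.1263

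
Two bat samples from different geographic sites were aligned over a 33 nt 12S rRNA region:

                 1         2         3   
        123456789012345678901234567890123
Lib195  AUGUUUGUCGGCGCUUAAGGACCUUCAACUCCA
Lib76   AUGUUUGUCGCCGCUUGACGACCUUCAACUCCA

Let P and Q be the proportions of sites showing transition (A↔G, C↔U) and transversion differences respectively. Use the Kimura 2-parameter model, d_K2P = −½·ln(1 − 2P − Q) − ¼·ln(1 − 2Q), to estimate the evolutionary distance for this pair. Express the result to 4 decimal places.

Differing sites — 11:G/C (Tv); 17:A/G (Ti); 19:G/C (Tv).
Of the 3 differences, 1 transition and 2 transversions over 33 sites: P = 1/33 = 0.030303, Q = 2/33 = 0.060606.
d = −0.5·ln(0.878788) − 0.25·ln(0.878788) = −0.5·(-0.129212) − 0.25·(-0.129212) = 0.0969.

0.0969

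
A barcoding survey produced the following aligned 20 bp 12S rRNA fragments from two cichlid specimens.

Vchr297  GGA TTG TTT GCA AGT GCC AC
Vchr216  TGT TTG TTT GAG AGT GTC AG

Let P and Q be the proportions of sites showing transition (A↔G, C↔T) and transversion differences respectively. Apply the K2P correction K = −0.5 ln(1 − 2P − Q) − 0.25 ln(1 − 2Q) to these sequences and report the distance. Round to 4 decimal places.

Differing sites — 1:G/T (Tv); 3:A/T (Tv); 11:C/A (Tv); 12:A/G (Ti); 17:C/T (Ti); 20:C/G (Tv).
Of the 6 differences, 2 transitions and 4 transversions over 20 sites: P = 2/20 = 0.100000, Q = 4/20 = 0.200000.
d = −0.5·ln(0.600000) − 0.25·ln(0.600000) = −0.5·(-0.510826) − 0.25·(-0.510826) = 0.3831.

0.3831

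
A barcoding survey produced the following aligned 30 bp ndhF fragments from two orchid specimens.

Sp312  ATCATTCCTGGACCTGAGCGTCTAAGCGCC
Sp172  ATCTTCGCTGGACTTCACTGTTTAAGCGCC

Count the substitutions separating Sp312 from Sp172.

8

Mismatches occur at site 4 (A↔T), site 6 (T↔C), site 7 (C↔G), site 14 (C↔T), site 16 (G↔C), site 18 (G↔C), site 19 (C↔T), site 22 (C↔T).
That gives 8 mismatches out of 30 aligned sites, so the Hamming distance is 8.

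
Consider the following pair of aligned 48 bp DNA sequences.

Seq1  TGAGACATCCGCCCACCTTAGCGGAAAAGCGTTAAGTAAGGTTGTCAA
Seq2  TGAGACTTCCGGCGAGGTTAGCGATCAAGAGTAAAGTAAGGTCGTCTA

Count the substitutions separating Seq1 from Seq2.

12

The sequences differ at positions 7 (A/T), 12 (C/G), 14 (C/G), 16 (C/G), 17 (C/G), 24 (G/A), 25 (A/T), 26 (A/C), 30 (C/A), 33 (T/A), 43 (T/C), 47 (A/T).
That gives 12 mismatches out of 48 aligned sites, so the Hamming distance is 12.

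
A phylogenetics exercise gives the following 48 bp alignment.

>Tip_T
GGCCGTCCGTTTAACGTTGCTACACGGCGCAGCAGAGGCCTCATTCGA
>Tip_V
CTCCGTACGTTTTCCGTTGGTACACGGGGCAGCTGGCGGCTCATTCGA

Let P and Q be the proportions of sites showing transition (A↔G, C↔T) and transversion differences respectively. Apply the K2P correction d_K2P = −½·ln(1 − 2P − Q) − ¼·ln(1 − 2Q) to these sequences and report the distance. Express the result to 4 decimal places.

The sequences differ at positions 1 (G/C, transversion), 2 (G/T, transversion), 7 (C/A, transversion), 13 (A/T, transversion), 14 (A/C, transversion), 20 (C/G, transversion), 28 (C/G, transversion), 34 (A/T, transversion), 36 (A/G, transition), 37 (G/C, transversion), 39 (C/G, transversion).
Of the 11 differences, 1 transition and 10 transversions over 48 sites: P = 1/48 = 0.020833, Q = 10/48 = 0.208333.
d = −0.5·ln(0.750001) − 0.25·ln(0.583334) = −0.5·(-0.287681) − 0.25·(-0.538995) = 0.2786.

0.2786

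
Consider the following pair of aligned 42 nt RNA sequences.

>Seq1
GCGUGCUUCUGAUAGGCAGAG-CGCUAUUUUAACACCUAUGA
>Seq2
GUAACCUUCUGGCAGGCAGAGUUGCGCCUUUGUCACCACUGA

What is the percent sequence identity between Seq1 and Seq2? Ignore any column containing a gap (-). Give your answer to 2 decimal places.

65.85%

Excluding the 1 gap column leaves 41 comparable sites.
Mismatches occur at site 2 (C↔U), site 3 (G↔A), site 4 (U↔A), site 5 (G↔C), site 12 (A↔G), site 13 (U↔C), site 23 (C↔U), site 26 (U↔G), site 27 (A↔C), site 28 (U↔C), site 32 (A↔G), site 33 (A↔U), site 38 (U↔A), site 39 (A↔C).
27 of the 41 comparable sites match, so the percent identity is 27/41 × 100 = 65.85%.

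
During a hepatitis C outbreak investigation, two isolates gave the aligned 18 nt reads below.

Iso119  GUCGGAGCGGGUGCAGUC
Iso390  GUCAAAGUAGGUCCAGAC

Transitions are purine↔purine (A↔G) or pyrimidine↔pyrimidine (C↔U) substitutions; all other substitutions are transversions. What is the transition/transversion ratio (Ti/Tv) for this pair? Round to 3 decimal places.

2.000

The sequences differ at positions 4 (G/A, transition), 5 (G/A, transition), 8 (C/U, transition), 9 (G/A, transition), 13 (G/C, transversion), 17 (U/A, transversion).
Of the 6 differences, 4 transitions and 2 transversions, so Ti/Tv = 4/2 = 2.000.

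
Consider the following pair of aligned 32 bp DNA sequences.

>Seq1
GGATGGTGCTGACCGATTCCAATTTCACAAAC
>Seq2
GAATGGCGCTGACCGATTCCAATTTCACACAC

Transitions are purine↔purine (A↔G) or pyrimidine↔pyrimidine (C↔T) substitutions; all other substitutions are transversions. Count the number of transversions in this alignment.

1

Differing sites — 2:G/A (Ti); 7:T/C (Ti); 30:A/C (Tv).
Of the 3 differences, 2 transitions and 1 transversion, so the answer is 1.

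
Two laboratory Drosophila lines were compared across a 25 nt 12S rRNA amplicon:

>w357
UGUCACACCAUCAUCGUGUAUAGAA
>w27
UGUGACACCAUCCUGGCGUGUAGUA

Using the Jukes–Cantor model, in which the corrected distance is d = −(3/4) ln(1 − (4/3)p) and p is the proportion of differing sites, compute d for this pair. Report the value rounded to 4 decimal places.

0.2892

Mismatches occur at site 4 (C→G), site 13 (A→C), site 15 (C→G), site 17 (U→C), site 20 (A→G), site 24 (A→U).
p = 6/25 = 0.240000.
d = −0.75 · ln(1 − (4/3)·0.240000) = −0.75 · ln(0.680000) = −0.75 · (-0.385662) = 0.2892.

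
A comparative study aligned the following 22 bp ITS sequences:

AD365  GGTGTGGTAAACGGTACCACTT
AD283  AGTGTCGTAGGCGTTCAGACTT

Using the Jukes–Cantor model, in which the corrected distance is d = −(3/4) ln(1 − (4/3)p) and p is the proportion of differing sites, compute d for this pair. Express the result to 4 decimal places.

0.4975

The sequences differ at positions 1 (G/A), 6 (G/C), 10 (A/G), 11 (A/G), 14 (G/T), 16 (A/C), 17 (C/A), 18 (C/G).
p = 8/22 = 0.363636.
d = −0.75 · ln(1 − (4/3)·0.363636) = −0.75 · ln(0.515152) = −0.75 · (-0.663293) = 0.4975.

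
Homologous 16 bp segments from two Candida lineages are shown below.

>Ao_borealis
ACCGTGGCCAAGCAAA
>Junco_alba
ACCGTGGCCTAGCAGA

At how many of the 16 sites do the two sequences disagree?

2

Mismatches occur at site 10 (A↔T), site 15 (A↔G).
That gives 2 mismatches out of 16 aligned sites, so the Hamming distance is 2.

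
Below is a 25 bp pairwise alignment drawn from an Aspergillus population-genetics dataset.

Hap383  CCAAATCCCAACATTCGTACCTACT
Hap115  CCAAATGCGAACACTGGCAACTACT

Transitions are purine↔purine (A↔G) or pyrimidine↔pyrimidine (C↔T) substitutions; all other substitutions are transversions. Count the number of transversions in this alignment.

4

The sequences differ at positions 7 (C/G, transversion), 9 (C/G, transversion), 14 (T/C, transition), 16 (C/G, transversion), 18 (T/C, transition), 20 (C/A, transversion).
Of the 6 differences, 2 transitions and 4 transversions, so the answer is 4.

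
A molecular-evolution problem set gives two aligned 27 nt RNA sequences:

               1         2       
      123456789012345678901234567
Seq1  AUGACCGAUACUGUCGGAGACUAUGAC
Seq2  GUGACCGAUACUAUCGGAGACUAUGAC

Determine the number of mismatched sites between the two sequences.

2

Mismatches occur at site 1 (A→G), site 13 (G→A).
That gives 2 mismatches out of 27 aligned sites, so the Hamming distance is 2.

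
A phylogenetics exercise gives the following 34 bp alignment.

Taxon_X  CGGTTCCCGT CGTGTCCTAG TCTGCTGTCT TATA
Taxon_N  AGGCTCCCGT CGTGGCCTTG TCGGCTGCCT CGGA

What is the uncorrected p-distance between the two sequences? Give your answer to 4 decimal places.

Differing sites — 1:C/A; 4:T/C; 15:T/G; 19:A/T; 23:T/G; 28:T/C; 31:T/C; 32:A/G; 33:T/G.
There are 9 differences over 34 sites, so p = 9/34 = 0.2647.

0.2647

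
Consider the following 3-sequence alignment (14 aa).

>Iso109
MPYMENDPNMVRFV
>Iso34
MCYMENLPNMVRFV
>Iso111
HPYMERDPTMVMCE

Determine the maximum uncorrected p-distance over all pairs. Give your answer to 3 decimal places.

Pairwise Hamming distances:
  Iso109 vs Iso34: 2
  Iso109 vs Iso111: 6
  Iso34 vs Iso111: 8
The largest is 8 mismatches, between Iso34 and Iso111; p = 8/14 = 0.571.

0.571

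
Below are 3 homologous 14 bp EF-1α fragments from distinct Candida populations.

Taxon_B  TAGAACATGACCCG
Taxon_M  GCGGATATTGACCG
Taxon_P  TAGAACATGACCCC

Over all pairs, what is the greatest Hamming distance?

Pairwise Hamming distances:
  Taxon_B vs Taxon_M: 7
  Taxon_B vs Taxon_P: 1
  Taxon_M vs Taxon_P: 8
The largest is 8, between Taxon_M and Taxon_P.

8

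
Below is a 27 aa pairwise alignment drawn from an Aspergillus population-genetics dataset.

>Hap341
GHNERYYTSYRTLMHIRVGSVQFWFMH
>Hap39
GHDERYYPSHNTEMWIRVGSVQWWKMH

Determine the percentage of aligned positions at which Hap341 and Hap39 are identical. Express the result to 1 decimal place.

70.4%

Mismatches occur at site 3 (N/D), site 8 (T/P), site 10 (Y/H), site 11 (R/N), site 13 (L/E), site 15 (H/W), site 23 (F/W), site 25 (F/K).
19 of the 27 sites match, so the percent identity is 19/27 × 100 = 70.4%.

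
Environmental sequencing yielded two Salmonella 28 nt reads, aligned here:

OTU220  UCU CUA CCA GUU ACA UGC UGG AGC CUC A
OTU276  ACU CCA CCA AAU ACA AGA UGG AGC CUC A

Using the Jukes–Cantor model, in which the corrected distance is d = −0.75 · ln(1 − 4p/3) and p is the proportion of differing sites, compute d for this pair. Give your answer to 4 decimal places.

0.2524

Differing sites — 1:U/A; 5:U/C; 10:G/A; 11:U/A; 16:U/A; 18:C/A.
p = 6/28 = 0.214286.
d = −0.75 · ln(1 − (4/3)·0.214286) = −0.75 · ln(0.714285) = −0.75 · (-0.336473) = 0.2524.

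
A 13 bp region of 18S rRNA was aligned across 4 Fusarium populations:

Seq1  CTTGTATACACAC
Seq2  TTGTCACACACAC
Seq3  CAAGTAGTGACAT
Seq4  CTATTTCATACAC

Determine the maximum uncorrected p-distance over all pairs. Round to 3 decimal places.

0.692

Pairwise Hamming distances:
  Seq1 vs Seq2: 5
  Seq1 vs Seq3: 6
  Seq1 vs Seq4: 5
  Seq2 vs Seq3: 9
  Seq2 vs Seq4: 5
  Seq3 vs Seq4: 7
The largest is 9 mismatches, between Seq2 and Seq3; p = 9/13 = 0.692.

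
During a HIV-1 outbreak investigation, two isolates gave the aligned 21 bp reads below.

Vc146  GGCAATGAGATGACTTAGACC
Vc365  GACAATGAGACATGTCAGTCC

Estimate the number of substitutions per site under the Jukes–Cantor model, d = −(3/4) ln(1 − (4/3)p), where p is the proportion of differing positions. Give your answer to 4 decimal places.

Differing sites — 2:G/A; 11:T/C; 12:G/A; 13:A/T; 14:C/G; 16:T/C; 19:A/T.
p = 7/21 = 0.333333.
d = −0.75 · ln(1 − (4/3)·0.333333) = −0.75 · ln(0.555556) = −0.75 · (-0.587786) = 0.4408.

0.4408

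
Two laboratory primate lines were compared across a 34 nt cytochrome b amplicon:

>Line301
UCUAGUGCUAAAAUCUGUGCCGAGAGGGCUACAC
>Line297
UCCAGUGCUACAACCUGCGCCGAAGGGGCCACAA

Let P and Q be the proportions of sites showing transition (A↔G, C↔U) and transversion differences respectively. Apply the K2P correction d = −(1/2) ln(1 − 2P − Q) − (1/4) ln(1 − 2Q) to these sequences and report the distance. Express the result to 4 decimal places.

Differing sites — 3:U/C (Ti); 11:A/C (Tv); 14:U/C (Ti); 18:U/C (Ti); 24:G/A (Ti); 25:A/G (Ti); 30:U/C (Ti); 34:C/A (Tv).
Of the 8 differences, 6 transitions and 2 transversions over 34 sites: P = 6/34 = 0.176471, Q = 2/34 = 0.058824.
d = −0.5·ln(0.588234) − 0.25·ln(0.882352) = −0.5·(-0.530630) − 0.25·(-0.125164) = 0.2966.

0.2966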